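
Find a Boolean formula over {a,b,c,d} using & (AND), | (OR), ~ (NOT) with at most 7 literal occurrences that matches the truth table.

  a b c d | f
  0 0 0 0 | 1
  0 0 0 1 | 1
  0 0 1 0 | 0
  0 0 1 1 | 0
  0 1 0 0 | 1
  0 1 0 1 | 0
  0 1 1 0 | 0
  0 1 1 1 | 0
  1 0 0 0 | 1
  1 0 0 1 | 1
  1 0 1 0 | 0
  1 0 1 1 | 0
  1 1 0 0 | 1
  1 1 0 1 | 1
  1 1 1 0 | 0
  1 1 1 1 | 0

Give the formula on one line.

(~c & ((~b | (a & b)) | ~d))

  ~c = 1100110011001100
  ~b = 1111000011110000
  (a & b) = 0000000000001111
  (~b | (a & b)) = 1111000011111111
  ~d = 1010101010101010
  ((~b | (a & b)) | ~d) = 1111101011111111
  (~c & ((~b | (a & b)) | ~d)) = 1100100011001100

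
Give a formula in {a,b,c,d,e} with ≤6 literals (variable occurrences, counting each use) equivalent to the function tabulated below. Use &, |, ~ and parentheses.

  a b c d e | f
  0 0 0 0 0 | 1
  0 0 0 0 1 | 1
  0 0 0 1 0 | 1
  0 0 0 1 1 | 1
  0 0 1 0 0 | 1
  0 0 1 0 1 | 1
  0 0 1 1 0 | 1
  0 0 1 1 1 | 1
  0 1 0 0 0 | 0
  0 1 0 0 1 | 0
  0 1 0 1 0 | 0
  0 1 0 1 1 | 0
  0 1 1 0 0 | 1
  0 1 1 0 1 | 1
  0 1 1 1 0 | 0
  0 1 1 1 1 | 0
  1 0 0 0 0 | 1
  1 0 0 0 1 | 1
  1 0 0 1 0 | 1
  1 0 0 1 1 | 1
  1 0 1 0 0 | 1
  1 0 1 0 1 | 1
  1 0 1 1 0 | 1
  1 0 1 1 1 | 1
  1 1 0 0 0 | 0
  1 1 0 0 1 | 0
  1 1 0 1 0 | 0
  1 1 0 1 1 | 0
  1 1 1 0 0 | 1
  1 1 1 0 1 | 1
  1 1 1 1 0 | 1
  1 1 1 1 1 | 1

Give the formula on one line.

((c & (~c | (~d | a))) | ~b)

  ~c = 11110000111100001111000011110000
  ~d = 11001100110011001100110011001100
  (~d | a) = 11001100110011001111111111111111
  (~c | (~d | a)) = 11111100111111001111111111111111
  (c & (~c | (~d | a))) = 00001100000011000000111100001111
  ~b = 11111111000000001111111100000000
  ((c & (~c | (~d | a))) | ~b) = 11111111000011001111111100001111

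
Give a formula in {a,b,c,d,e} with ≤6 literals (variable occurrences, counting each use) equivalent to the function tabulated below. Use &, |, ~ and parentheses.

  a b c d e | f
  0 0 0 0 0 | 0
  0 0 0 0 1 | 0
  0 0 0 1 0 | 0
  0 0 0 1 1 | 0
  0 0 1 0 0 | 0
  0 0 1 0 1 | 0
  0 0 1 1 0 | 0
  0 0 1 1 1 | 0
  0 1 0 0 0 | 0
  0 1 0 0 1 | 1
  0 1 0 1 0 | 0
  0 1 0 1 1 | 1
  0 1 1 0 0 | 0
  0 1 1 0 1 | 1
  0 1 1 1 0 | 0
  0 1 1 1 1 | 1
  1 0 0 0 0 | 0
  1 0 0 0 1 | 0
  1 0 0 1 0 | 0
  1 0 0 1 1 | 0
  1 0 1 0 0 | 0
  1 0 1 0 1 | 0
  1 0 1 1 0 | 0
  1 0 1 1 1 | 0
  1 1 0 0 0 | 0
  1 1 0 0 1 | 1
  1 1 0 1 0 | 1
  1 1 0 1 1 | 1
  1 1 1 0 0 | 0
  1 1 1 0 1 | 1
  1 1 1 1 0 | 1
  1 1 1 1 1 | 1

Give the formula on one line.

  ~a = 11111111111111110000000000000000
  (d | ~a) = 11111111111111110011001100110011
  ((d | ~a) & a) = 00000000000000000011001100110011
  (((d | ~a) & a) | e) = 01010101010101010111011101110111
  ((((d | ~a) & a) | e) & b) = 00000000010101010000000001110111

((((d | ~a) & a) | e) & b)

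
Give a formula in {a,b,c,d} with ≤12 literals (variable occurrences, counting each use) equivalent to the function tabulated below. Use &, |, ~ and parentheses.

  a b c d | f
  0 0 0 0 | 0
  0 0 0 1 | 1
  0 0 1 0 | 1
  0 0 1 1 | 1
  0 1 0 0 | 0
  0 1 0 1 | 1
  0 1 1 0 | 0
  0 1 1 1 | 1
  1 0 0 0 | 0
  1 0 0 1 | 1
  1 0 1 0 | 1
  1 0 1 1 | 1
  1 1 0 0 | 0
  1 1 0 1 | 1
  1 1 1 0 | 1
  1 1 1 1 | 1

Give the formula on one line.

  ~c = 1100110011001100
  ~b = 1111000011110000
  (~c | ~b) = 1111110011111100
  ((~c | ~b) & d) = 0101010001010100
  (a & c) = 0000000000110011
  ~a = 1111111100000000
  (d | ~b) = 1111010111110101
  (~a & (d | ~b)) = 1111010100000000
  (c & (~a & (d | ~b))) = 0011000100000000
  ((a & c) | (c & (~a & (d | ~b)))) = 0011000100110011
  (((~c | ~b) & d) | ((a & c) | (c & (~a & (d | ~b))))) = 0111010101110111

(((~c | ~b) & d) | ((a & c) | (c & (~a & (d | ~b)))))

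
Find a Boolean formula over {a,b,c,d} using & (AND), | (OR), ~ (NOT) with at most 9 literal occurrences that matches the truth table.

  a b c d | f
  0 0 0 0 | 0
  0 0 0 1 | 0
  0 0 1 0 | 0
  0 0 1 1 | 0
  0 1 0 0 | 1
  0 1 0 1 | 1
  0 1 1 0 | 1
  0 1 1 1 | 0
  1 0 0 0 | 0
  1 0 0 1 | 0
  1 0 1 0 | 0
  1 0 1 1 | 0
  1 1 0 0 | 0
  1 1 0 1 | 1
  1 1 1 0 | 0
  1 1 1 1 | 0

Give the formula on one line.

  ~c = 1100110011001100
  ~d = 1010101010101010
  (~d | a) = 1010101011111111
  ~a = 1111111100000000
  ((~d | a) & ~a) = 1010101000000000
  (~c | ((~d | a) & ~a)) = 1110111011001100
  (d | ~a) = 1111111101010101
  (b & (d | ~a)) = 0000111100000101
  ((~c | ((~d | a) & ~a)) & (b & (d | ~a))) = 0000111000000100

((~c | ((~d | a) & ~a)) & (b & (d | ~a)))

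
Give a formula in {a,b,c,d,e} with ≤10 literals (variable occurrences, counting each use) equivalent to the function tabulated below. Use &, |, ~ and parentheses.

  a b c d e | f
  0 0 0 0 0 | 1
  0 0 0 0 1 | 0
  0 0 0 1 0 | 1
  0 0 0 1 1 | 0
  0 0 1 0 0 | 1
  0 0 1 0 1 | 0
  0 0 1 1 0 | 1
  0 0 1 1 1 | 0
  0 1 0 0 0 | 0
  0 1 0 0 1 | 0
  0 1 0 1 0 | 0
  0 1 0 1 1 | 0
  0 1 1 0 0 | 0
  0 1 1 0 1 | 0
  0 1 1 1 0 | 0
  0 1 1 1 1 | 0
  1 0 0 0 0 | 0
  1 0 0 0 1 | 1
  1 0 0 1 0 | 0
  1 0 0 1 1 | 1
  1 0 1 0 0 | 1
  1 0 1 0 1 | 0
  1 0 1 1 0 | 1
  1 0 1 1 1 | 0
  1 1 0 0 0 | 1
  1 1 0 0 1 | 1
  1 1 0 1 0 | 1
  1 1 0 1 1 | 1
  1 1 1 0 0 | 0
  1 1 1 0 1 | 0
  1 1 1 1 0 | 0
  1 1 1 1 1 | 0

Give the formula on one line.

  ~c = 11110000111100001111000011110000
  (a & ~c) = 00000000000000001111000011110000
  (e | b) = 01010101111111110101010111111111
  ((a & ~c) & (e | b)) = 00000000000000000101000011110000
  ~b = 11111111000000001111111100000000
  ~e = 10101010101010101010101010101010
  (~b & ~e) = 10101010000000001010101000000000
  ~a = 11111111111111110000000000000000
  (~a | c) = 11111111111111110000111100001111
  ((~b & ~e) & (~a | c)) = 10101010000000000000101000000000
  (((a & ~c) & (e | b)) | ((~b & ~e) & (~a | c))) = 10101010000000000101101011110000

(((a & ~c) & (e | b)) | ((~b & ~e) & (~a | c)))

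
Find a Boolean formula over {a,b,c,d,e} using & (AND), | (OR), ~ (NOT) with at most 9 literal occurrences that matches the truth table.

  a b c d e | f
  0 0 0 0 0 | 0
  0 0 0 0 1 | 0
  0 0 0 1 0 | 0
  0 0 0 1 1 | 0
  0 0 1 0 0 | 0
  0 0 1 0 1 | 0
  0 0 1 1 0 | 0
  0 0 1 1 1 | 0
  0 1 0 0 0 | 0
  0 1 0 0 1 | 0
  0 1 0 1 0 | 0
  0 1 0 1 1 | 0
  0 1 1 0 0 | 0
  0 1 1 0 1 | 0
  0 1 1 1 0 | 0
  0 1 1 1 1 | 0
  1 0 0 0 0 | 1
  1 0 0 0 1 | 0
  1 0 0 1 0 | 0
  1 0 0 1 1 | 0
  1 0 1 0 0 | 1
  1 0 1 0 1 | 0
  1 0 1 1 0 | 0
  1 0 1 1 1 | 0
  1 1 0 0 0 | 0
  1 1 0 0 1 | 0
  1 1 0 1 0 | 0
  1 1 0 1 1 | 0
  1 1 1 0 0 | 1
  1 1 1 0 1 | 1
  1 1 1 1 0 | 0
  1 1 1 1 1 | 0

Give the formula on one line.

(a & (((c & ~d) | (~b & ~d)) & (~e | b)))

  ~d = 11001100110011001100110011001100
  (c & ~d) = 00001100000011000000110000001100
  ~b = 11111111000000001111111100000000
  (~b & ~d) = 11001100000000001100110000000000
  ((c & ~d) | (~b & ~d)) = 11001100000011001100110000001100
  ~e = 10101010101010101010101010101010
  (~e | b) = 10101010111111111010101011111111
  (((c & ~d) | (~b & ~d)) & (~e | b)) = 10001000000011001000100000001100
  (a & (((c & ~d) | (~b & ~d)) & (~e | b))) = 00000000000000001000100000001100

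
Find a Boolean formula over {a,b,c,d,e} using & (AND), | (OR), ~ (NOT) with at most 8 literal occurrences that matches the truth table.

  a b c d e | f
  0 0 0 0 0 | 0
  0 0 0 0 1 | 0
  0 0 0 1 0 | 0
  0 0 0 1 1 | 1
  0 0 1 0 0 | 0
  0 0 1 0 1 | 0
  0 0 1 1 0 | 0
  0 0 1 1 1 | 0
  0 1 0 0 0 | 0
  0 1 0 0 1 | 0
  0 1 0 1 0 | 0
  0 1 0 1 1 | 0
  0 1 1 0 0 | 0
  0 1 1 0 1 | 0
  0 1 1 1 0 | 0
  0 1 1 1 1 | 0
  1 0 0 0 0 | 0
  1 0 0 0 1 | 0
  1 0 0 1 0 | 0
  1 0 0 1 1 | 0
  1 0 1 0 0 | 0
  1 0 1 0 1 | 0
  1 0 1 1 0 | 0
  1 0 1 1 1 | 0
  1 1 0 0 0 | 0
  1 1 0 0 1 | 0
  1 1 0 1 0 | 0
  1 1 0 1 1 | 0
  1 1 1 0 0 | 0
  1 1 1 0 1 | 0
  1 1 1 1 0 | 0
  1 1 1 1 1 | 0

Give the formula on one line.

  ~b = 11111111000000001111111100000000
  (a | ~b) = 11111111000000001111111111111111
  ~c = 11110000111100001111000011110000
  ~a = 11111111111111110000000000000000
  (~c & ~a) = 11110000111100000000000000000000
  ((~c & ~a) & d) = 00110000001100000000000000000000
  ((a | ~b) & ((~c & ~a) & d)) = 00110000000000000000000000000000
  ~e = 10101010101010101010101010101010
  (~c | ~e) = 11111010111110101111101011111010
  (e & (~c | ~e)) = 01010000010100000101000001010000
  (((a | ~b) & ((~c & ~a) & d)) & (e & (~c | ~e))) = 00010000000000000000000000000000

(((a | ~b) & ((~c & ~a) & d)) & (e & (~c | ~e)))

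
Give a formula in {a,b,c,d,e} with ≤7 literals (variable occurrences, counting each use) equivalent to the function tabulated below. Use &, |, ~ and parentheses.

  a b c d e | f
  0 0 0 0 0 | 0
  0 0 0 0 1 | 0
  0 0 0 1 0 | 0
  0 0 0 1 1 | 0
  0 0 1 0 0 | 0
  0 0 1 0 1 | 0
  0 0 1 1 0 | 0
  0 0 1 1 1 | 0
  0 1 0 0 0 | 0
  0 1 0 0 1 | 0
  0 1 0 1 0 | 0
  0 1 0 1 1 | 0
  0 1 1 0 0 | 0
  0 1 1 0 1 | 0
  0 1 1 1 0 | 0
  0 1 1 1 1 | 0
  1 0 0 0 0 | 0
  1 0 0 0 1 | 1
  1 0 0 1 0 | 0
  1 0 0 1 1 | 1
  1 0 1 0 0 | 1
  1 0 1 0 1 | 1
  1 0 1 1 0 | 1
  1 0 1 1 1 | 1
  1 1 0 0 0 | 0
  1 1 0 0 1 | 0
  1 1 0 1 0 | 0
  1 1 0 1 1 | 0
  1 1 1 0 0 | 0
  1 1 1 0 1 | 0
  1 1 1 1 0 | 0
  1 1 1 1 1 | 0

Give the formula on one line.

((e | c) & (~b & a))

  (e | c) = 01011111010111110101111101011111
  ~b = 11111111000000001111111100000000
  (~b & a) = 00000000000000001111111100000000
  ((e | c) & (~b & a)) = 00000000000000000101111100000000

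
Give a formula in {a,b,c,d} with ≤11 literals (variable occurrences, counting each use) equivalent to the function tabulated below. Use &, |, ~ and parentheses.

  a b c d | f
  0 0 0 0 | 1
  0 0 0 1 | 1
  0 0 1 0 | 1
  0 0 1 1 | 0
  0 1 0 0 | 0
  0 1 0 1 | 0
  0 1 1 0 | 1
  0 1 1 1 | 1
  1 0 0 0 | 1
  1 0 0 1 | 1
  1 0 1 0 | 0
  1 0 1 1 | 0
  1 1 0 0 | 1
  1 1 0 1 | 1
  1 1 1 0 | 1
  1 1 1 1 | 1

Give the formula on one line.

(((b & c) | (~c & a)) | (~a & (~b & (~d | ~c))))

  (b & c) = 0000001100000011
  ~c = 1100110011001100
  (~c & a) = 0000000011001100
  ((b & c) | (~c & a)) = 0000001111001111
  ~a = 1111111100000000
  ~b = 1111000011110000
  ~d = 1010101010101010
  (~d | ~c) = 1110111011101110
  (~b & (~d | ~c)) = 1110000011100000
  (~a & (~b & (~d | ~c))) = 1110000000000000
  (((b & c) | (~c & a)) | (~a & (~b & (~d | ~c)))) = 1110001111001111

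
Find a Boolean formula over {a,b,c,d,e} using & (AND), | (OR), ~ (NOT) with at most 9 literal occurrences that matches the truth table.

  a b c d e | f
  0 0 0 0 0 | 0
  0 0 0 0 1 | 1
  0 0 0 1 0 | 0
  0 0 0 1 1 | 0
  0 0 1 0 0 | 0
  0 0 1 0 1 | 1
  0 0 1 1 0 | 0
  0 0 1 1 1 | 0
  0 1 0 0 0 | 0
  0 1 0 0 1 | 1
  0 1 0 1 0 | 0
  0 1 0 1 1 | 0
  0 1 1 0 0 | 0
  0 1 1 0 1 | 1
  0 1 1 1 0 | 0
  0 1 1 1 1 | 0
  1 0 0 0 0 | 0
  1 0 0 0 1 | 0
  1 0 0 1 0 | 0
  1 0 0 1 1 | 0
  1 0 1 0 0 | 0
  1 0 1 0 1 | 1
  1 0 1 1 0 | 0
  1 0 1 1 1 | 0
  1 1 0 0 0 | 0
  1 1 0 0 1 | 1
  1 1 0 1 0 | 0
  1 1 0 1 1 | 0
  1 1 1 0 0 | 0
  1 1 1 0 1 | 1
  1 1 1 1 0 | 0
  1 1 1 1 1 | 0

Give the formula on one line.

(((~d & ((~a & (~d | b)) | b)) | (~d & c)) & e)

  ~d = 11001100110011001100110011001100
  ~a = 11111111111111110000000000000000
  (~d | b) = 11001100111111111100110011111111
  (~a & (~d | b)) = 11001100111111110000000000000000
  ((~a & (~d | b)) | b) = 11001100111111110000000011111111
  (~d & ((~a & (~d | b)) | b)) = 11001100110011000000000011001100
  (~d & c) = 00001100000011000000110000001100
  ((~d & ((~a & (~d | b)) | b)) | (~d & c)) = 11001100110011000000110011001100
  (((~d & ((~a & (~d | b)) | b)) | (~d & c)) & e) = 01000100010001000000010001000100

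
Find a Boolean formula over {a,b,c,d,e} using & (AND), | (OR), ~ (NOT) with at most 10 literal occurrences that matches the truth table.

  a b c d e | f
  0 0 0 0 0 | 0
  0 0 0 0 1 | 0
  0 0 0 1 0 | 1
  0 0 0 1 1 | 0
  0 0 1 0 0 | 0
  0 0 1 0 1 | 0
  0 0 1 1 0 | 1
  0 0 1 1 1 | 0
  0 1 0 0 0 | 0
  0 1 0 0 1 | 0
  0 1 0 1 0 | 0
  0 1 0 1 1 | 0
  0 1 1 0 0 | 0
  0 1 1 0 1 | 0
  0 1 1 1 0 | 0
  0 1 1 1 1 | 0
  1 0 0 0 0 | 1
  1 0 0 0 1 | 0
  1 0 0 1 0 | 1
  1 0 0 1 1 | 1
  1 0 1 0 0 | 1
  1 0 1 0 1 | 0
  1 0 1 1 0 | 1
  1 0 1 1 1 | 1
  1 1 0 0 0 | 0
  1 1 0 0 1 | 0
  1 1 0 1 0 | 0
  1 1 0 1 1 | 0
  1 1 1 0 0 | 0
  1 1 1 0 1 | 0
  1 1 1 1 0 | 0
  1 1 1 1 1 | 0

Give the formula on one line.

(((a & (~e | d)) | d) & ((a | ~e) & ~b))

  ~e = 10101010101010101010101010101010
  (~e | d) = 10111011101110111011101110111011
  (a & (~e | d)) = 00000000000000001011101110111011
  ((a & (~e | d)) | d) = 00110011001100111011101110111011
  (a | ~e) = 10101010101010101111111111111111
  ~b = 11111111000000001111111100000000
  ((a | ~e) & ~b) = 10101010000000001111111100000000
  (((a & (~e | d)) | d) & ((a | ~e) & ~b)) = 00100010000000001011101100000000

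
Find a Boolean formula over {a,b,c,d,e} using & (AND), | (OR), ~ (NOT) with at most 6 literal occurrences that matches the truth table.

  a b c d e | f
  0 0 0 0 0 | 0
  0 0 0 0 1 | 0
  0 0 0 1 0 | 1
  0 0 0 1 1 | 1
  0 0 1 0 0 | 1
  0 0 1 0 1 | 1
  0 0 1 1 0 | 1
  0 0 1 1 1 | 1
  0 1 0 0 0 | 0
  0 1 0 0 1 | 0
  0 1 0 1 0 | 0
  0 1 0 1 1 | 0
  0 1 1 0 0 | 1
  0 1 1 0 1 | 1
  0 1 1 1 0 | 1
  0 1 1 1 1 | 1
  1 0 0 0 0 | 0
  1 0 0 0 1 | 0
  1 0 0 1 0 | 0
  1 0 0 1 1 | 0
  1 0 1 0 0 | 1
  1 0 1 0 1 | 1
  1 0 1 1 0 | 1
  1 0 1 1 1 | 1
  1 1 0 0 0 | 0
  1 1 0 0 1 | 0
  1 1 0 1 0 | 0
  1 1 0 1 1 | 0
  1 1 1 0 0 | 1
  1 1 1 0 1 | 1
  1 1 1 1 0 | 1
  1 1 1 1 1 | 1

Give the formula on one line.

(c | ((~b & d) & (b | ~a)))

  ~b = 11111111000000001111111100000000
  (~b & d) = 00110011000000000011001100000000
  ~a = 11111111111111110000000000000000
  (b | ~a) = 11111111111111110000000011111111
  ((~b & d) & (b | ~a)) = 00110011000000000000000000000000
  (c | ((~b & d) & (b | ~a))) = 00111111000011110000111100001111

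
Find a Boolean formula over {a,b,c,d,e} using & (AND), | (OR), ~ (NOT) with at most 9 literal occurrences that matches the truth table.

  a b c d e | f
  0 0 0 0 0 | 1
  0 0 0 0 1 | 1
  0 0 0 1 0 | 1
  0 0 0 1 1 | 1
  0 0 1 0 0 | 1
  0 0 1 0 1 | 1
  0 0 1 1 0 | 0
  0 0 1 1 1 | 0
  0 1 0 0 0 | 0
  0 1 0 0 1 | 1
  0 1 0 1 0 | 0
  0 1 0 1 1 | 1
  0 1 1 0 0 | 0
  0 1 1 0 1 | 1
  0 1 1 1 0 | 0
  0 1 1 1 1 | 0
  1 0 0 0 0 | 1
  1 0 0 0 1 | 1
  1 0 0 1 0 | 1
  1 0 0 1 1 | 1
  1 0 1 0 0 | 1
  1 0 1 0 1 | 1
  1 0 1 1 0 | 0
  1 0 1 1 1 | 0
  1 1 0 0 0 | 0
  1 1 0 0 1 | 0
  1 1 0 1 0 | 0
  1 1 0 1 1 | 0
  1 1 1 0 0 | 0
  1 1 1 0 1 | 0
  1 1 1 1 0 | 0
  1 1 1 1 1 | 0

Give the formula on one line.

  ~b = 11111111000000001111111100000000
  ~c = 11110000111100001111000011110000
  (~b & ~c) = 11110000000000001111000000000000
  (b & ~c) = 00000000111100000000000011110000
  ~d = 11001100110011001100110011001100
  ((b & ~c) | ~d) = 11001100111111001100110011111100
  ~a = 11111111111111110000000000000000
  (((b & ~c) | ~d) & ~a) = 11001100111111000000000000000000
  (e & (((b & ~c) | ~d) & ~a)) = 01000100010101000000000000000000
  (~b & ~d) = 11001100000000001100110000000000
  ((e & (((b & ~c) | ~d) & ~a)) | (~b & ~d)) = 11001100010101001100110000000000
  ((~b & ~c) | ((e & (((b & ~c) | ~d) & ~a)) | (~b & ~d))) = 11111100010101001111110000000000

((~b & ~c) | ((e & (((b & ~c) | ~d) & ~a)) | (~b & ~d)))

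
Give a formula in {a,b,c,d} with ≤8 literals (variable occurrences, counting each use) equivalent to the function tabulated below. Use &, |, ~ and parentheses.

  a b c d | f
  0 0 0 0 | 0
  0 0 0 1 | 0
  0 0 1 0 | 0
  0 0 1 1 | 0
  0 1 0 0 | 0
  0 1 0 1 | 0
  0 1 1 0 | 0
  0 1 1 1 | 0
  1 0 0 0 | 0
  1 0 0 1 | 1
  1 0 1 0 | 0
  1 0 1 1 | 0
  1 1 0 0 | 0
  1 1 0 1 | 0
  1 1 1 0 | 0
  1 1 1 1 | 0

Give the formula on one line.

(((~c | b) & ~b) & (d & (~d | a)))

  ~c = 1100110011001100
  (~c | b) = 1100111111001111
  ~b = 1111000011110000
  ((~c | b) & ~b) = 1100000011000000
  ~d = 1010101010101010
  (~d | a) = 1010101011111111
  (d & (~d | a)) = 0000000001010101
  (((~c | b) & ~b) & (d & (~d | a))) = 0000000001000000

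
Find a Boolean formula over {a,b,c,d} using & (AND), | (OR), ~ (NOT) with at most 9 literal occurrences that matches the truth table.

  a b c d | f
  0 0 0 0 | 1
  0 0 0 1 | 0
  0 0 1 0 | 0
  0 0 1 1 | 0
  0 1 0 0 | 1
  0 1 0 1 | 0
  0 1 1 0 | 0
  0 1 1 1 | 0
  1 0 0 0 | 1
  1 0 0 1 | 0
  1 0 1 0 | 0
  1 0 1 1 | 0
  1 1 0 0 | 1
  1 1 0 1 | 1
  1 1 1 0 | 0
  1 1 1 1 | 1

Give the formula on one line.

  ~d = 1010101010101010
  ~a = 1111111100000000
  (b | ~a) = 1111111100001111
  (~d & a) = 0000000010101010
  (a & b) = 0000000000001111
  ((~d & a) | (a & b)) = 0000000010101111
  ((b | ~a) & ((~d & a) | (a & b))) = 0000000000001111
  (~d | ((b | ~a) & ((~d & a) | (a & b)))) = 1010101010101111
  ~c = 1100110011001100
  (~c | d) = 1101110111011101
  ((~d | ((b | ~a) & ((~d & a) | (a & b)))) & (~c | d)) = 1000100010001101

((~d | ((b | ~a) & ((~d & a) | (a & b)))) & (~c | d))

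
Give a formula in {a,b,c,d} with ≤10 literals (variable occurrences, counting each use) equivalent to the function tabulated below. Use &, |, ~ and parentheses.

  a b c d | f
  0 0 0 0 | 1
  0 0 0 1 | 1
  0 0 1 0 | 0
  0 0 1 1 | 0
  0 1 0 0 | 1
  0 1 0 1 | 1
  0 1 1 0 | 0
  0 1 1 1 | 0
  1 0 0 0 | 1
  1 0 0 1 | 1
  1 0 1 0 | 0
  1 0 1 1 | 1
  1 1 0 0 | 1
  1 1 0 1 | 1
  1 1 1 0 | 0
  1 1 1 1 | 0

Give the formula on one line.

(((((~d | ~b) & (a | d)) & d) & (a & c)) | ~c)

  ~d = 1010101010101010
  ~b = 1111000011110000
  (~d | ~b) = 1111101011111010
  (a | d) = 0101010111111111
  ((~d | ~b) & (a | d)) = 0101000011111010
  (((~d | ~b) & (a | d)) & d) = 0101000001010000
  (a & c) = 0000000000110011
  ((((~d | ~b) & (a | d)) & d) & (a & c)) = 0000000000010000
  ~c = 1100110011001100
  (((((~d | ~b) & (a | d)) & d) & (a & c)) | ~c) = 1100110011011100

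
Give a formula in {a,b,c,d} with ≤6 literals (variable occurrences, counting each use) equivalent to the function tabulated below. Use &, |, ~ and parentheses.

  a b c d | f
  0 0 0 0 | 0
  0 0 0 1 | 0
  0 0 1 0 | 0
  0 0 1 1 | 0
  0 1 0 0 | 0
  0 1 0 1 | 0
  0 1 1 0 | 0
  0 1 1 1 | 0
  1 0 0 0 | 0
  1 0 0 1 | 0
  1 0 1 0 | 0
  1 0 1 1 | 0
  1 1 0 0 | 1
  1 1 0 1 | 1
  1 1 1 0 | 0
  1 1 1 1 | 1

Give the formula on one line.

((~a | (b & a)) & (a & (~c | d)))

  ~a = 1111111100000000
  (b & a) = 0000000000001111
  (~a | (b & a)) = 1111111100001111
  ~c = 1100110011001100
  (~c | d) = 1101110111011101
  (a & (~c | d)) = 0000000011011101
  ((~a | (b & a)) & (a & (~c | d))) = 0000000000001101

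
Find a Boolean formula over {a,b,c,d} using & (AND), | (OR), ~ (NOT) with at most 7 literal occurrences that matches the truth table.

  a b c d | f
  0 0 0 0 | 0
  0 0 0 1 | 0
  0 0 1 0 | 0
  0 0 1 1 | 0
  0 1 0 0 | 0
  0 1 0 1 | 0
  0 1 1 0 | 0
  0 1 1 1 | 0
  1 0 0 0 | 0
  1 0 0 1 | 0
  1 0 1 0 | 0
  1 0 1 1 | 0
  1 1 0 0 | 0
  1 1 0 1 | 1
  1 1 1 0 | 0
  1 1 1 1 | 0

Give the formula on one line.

(d & (((b & a) | c) & (~c | ~d)))

  (b & a) = 0000000000001111
  ((b & a) | c) = 0011001100111111
  ~c = 1100110011001100
  ~d = 1010101010101010
  (~c | ~d) = 1110111011101110
  (((b & a) | c) & (~c | ~d)) = 0010001000101110
  (d & (((b & a) | c) & (~c | ~d))) = 0000000000000100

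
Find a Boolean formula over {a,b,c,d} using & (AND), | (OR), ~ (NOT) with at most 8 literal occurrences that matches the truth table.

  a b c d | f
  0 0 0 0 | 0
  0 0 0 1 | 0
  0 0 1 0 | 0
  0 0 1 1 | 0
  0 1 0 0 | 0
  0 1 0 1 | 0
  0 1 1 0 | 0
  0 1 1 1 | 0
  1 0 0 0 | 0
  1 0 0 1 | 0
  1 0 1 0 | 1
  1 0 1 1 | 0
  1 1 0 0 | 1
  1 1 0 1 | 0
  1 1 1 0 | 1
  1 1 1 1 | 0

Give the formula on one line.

  ~d = 1010101010101010
  (a & ~d) = 0000000010101010
  ~c = 1100110011001100
  (b & ~c) = 0000110000001100
  (~d | (b & ~c)) = 1010111010101110
  (a & b) = 0000000000001111
  ((a & b) | c) = 0011001100111111
  ((~d | (b & ~c)) & ((a & b) | c)) = 0010001000101110
  ((a & ~d) & ((~d | (b & ~c)) & ((a & b) | c))) = 0000000000101010

((a & ~d) & ((~d | (b & ~c)) & ((a & b) | c)))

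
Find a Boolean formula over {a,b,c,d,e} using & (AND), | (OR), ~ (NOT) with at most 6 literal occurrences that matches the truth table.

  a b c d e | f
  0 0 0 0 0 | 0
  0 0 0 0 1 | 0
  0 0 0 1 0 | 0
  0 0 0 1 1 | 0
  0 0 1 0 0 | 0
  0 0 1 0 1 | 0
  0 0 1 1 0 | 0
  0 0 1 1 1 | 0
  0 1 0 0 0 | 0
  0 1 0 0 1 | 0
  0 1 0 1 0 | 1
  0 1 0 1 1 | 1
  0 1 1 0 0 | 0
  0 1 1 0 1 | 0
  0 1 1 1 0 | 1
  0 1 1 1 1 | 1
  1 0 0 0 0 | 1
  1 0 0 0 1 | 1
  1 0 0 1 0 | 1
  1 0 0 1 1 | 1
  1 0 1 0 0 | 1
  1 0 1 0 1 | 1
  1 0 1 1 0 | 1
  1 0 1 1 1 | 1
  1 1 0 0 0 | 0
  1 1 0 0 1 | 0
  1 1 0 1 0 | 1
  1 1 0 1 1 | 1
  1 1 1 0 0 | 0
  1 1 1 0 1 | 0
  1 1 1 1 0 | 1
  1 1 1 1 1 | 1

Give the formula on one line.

((b & d) | (~b & a))

  (b & d) = 00000000001100110000000000110011
  ~b = 11111111000000001111111100000000
  (~b & a) = 00000000000000001111111100000000
  ((b & d) | (~b & a)) = 00000000001100111111111100110011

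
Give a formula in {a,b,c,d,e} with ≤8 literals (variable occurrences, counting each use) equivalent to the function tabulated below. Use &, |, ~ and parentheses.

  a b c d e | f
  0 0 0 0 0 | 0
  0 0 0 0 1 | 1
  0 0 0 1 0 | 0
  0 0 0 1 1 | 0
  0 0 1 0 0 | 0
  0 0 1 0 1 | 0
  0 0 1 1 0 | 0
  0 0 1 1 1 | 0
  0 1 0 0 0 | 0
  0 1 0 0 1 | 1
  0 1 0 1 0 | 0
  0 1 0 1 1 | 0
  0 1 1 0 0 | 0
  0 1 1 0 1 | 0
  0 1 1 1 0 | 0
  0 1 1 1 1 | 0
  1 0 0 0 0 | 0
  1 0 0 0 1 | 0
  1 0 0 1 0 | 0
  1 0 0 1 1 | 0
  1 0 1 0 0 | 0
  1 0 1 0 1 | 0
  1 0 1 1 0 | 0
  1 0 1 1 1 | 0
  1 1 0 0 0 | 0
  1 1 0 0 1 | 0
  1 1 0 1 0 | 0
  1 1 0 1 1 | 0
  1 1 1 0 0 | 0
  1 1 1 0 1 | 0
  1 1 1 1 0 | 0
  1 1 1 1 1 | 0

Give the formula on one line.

  ~d = 11001100110011001100110011001100
  (~d | a) = 11001100110011001111111111111111
  ~c = 11110000111100001111000011110000
  (e | ~c) = 11110101111101011111010111110101
  ~a = 11111111111111110000000000000000
  ((e | ~c) & ~a) = 11110101111101010000000000000000
  ((~d | a) & ((e | ~c) & ~a)) = 11000100110001000000000000000000
  (~c & e) = 01010000010100000101000001010000
  (a | (~c & e)) = 01010000010100001111111111111111
  (((~d | a) & ((e | ~c) & ~a)) & (a | (~c & e))) = 01000000010000000000000000000000

(((~d | a) & ((e | ~c) & ~a)) & (a | (~c & e)))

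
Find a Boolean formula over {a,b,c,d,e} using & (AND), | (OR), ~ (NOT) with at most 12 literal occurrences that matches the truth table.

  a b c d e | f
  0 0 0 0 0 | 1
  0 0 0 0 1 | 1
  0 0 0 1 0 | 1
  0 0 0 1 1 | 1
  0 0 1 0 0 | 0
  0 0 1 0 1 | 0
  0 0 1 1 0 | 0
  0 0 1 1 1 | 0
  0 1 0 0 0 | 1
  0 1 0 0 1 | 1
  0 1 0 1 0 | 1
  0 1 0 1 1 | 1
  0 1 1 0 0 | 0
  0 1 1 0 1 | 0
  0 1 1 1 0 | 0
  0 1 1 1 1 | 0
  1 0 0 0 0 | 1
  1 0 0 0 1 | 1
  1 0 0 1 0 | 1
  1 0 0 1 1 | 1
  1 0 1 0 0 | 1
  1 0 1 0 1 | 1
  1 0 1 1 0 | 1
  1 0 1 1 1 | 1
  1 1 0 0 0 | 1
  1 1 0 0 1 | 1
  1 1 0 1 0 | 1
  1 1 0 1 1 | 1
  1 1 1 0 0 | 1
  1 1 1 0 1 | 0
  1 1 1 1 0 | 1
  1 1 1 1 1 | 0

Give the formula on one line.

((((((a & ~b) | ~c) | ~e) | ((d | a) & ~b)) & a) | ~c)

  ~b = 11111111000000001111111100000000
  (a & ~b) = 00000000000000001111111100000000
  ~c = 11110000111100001111000011110000
  ((a & ~b) | ~c) = 11110000111100001111111111110000
  ~e = 10101010101010101010101010101010
  (((a & ~b) | ~c) | ~e) = 11111010111110101111111111111010
  (d | a) = 00110011001100111111111111111111
  ((d | a) & ~b) = 00110011000000001111111100000000
  ((((a & ~b) | ~c) | ~e) | ((d | a) & ~b)) = 11111011111110101111111111111010
  (((((a & ~b) | ~c) | ~e) | ((d | a) & ~b)) & a) = 00000000000000001111111111111010
  ((((((a & ~b) | ~c) | ~e) | ((d | a) & ~b)) & a) | ~c) = 11110000111100001111111111111010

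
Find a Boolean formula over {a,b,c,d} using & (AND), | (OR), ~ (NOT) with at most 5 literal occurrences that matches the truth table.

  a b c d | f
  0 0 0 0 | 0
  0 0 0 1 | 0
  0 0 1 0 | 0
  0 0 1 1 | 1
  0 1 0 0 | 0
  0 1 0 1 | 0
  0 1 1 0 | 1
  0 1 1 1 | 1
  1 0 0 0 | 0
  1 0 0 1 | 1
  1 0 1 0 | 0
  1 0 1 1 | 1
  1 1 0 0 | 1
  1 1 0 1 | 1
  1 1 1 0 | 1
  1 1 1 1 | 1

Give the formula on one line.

((c | a) & (b | d))

  (c | a) = 0011001111111111
  (b | d) = 0101111101011111
  ((c | a) & (b | d)) = 0001001101011111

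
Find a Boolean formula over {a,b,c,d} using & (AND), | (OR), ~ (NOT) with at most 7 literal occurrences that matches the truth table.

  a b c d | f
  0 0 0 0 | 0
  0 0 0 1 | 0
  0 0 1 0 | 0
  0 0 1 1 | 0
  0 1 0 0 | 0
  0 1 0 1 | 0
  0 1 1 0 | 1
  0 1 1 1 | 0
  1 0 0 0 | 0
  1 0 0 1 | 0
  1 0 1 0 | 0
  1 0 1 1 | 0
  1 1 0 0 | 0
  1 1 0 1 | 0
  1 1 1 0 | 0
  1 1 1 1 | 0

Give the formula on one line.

  ~d = 1010101010101010
  ~a = 1111111100000000
  (~a & c) = 0011001100000000
  (c & b) = 0000001100000011
  ((~a & c) & (c & b)) = 0000001100000000
  (~d & ((~a & c) & (c & b))) = 0000001000000000

(~d & ((~a & c) & (c & b)))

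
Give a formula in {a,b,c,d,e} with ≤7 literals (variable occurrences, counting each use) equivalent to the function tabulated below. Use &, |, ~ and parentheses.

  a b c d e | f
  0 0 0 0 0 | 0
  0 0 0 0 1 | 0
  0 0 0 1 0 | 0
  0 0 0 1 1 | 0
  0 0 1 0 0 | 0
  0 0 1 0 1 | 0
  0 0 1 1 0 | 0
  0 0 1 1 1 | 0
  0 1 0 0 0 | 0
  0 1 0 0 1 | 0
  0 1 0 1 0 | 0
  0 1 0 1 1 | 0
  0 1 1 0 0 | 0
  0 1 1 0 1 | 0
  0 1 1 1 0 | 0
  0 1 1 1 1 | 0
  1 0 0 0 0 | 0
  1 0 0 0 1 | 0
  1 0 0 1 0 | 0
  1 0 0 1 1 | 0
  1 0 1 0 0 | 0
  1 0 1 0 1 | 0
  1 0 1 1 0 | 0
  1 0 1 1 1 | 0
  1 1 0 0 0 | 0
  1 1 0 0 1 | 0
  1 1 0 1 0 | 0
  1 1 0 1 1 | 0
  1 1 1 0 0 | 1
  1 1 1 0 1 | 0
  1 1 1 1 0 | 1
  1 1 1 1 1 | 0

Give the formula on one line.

  ~e = 10101010101010101010101010101010
  (~e & b) = 00000000101010100000000010101010
  (c & a) = 00000000000000000000111100001111
  ((~e & b) & (c & a)) = 00000000000000000000000000001010

((~e & b) & (c & a))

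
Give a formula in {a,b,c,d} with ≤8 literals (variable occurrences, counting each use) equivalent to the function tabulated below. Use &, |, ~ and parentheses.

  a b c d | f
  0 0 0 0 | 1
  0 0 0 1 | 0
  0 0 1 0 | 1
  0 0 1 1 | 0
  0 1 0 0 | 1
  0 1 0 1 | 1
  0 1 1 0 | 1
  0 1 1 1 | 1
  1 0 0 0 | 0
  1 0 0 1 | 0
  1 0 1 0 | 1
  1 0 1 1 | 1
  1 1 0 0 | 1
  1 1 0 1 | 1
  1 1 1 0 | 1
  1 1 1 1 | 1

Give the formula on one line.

((((b | a) & c) | (~d & (b | ~a))) | (~c & b))

  (b | a) = 0000111111111111
  ((b | a) & c) = 0000001100110011
  ~d = 1010101010101010
  ~a = 1111111100000000
  (b | ~a) = 1111111100001111
  (~d & (b | ~a)) = 1010101000001010
  (((b | a) & c) | (~d & (b | ~a))) = 1010101100111011
  ~c = 1100110011001100
  (~c & b) = 0000110000001100
  ((((b | a) & c) | (~d & (b | ~a))) | (~c & b)) = 1010111100111111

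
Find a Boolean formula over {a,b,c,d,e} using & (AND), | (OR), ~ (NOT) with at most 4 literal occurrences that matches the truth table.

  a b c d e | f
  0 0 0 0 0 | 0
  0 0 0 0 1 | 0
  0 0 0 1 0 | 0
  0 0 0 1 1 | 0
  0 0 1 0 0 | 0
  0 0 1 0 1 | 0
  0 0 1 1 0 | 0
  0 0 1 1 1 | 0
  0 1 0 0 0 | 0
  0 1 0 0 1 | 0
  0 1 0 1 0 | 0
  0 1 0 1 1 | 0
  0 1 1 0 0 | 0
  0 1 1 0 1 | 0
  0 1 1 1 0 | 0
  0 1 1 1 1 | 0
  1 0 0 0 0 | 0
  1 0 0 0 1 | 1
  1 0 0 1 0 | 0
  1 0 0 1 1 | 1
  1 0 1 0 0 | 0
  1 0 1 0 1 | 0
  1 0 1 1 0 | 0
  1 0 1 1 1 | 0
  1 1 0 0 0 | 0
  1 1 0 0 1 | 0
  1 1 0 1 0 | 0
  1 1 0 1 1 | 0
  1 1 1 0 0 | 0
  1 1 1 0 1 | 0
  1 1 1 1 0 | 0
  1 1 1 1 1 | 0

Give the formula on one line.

((~b & e) & (a & ~c))

  ~b = 11111111000000001111111100000000
  (~b & e) = 01010101000000000101010100000000
  ~c = 11110000111100001111000011110000
  (a & ~c) = 00000000000000001111000011110000
  ((~b & e) & (a & ~c)) = 00000000000000000101000000000000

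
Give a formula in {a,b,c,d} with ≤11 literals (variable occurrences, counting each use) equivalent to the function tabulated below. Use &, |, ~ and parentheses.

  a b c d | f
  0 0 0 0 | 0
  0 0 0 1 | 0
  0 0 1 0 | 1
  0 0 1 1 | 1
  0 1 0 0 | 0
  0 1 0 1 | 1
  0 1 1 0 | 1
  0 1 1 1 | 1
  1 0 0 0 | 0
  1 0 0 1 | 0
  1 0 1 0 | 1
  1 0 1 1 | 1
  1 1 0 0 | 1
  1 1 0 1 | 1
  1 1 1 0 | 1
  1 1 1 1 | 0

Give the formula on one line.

((c | ((a | d) & b)) & (~a | ((~d | ~c) | ~b)))

  (a | d) = 0101010111111111
  ((a | d) & b) = 0000010100001111
  (c | ((a | d) & b)) = 0011011100111111
  ~a = 1111111100000000
  ~d = 1010101010101010
  ~c = 1100110011001100
  (~d | ~c) = 1110111011101110
  ~b = 1111000011110000
  ((~d | ~c) | ~b) = 1111111011111110
  (~a | ((~d | ~c) | ~b)) = 1111111111111110
  ((c | ((a | d) & b)) & (~a | ((~d | ~c) | ~b))) = 0011011100111110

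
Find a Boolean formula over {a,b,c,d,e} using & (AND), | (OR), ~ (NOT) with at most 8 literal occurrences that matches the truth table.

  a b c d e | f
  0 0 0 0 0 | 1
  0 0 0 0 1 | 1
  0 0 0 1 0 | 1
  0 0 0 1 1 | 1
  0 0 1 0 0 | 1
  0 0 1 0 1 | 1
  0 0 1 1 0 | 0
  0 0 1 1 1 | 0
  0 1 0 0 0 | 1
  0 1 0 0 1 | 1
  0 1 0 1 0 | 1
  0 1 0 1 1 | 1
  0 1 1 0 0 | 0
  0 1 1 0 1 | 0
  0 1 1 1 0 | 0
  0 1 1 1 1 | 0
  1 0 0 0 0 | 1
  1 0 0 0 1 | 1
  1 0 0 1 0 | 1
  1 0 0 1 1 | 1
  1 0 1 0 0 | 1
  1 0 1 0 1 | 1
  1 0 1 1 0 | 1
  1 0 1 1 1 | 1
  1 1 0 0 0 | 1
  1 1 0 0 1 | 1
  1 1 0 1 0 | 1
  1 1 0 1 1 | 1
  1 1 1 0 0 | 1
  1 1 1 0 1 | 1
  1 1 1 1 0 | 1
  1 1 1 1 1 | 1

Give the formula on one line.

((~c | (a & b)) | ((a | ~d) & ~b))

  ~c = 11110000111100001111000011110000
  (a & b) = 00000000000000000000000011111111
  (~c | (a & b)) = 11110000111100001111000011111111
  ~d = 11001100110011001100110011001100
  (a | ~d) = 11001100110011001111111111111111
  ~b = 11111111000000001111111100000000
  ((a | ~d) & ~b) = 11001100000000001111111100000000
  ((~c | (a & b)) | ((a | ~d) & ~b)) = 11111100111100001111111111111111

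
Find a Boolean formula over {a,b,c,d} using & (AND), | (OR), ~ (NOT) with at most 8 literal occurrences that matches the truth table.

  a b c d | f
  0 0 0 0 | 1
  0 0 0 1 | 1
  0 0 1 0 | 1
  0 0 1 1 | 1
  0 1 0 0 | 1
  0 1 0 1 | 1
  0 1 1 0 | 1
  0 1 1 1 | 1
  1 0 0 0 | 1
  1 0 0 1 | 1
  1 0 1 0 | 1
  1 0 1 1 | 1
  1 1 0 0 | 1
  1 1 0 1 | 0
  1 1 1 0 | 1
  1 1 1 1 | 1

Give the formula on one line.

  ~b = 1111000011110000
  ~c = 1100110011001100
  (~b & ~c) = 1100000011000000
  ~a = 1111111100000000
  ((~b & ~c) | ~a) = 1111111111000000
  ~d = 1010101010101010
  (c | ~d) = 1011101110111011
  (((~b & ~c) | ~a) | (c | ~d)) = 1111111111111011

(((~b & ~c) | ~a) | (c | ~d))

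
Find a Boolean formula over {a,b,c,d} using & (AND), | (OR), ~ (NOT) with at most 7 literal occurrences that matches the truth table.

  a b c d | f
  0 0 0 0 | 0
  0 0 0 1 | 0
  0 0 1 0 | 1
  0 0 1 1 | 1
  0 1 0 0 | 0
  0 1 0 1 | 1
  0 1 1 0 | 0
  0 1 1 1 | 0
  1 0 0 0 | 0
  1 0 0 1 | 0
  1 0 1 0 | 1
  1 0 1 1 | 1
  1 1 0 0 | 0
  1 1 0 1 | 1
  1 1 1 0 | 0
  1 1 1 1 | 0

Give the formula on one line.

((b & (d & ~c)) | (~b & c))

  ~c = 1100110011001100
  (d & ~c) = 0100010001000100
  (b & (d & ~c)) = 0000010000000100
  ~b = 1111000011110000
  (~b & c) = 0011000000110000
  ((b & (d & ~c)) | (~b & c)) = 0011010000110100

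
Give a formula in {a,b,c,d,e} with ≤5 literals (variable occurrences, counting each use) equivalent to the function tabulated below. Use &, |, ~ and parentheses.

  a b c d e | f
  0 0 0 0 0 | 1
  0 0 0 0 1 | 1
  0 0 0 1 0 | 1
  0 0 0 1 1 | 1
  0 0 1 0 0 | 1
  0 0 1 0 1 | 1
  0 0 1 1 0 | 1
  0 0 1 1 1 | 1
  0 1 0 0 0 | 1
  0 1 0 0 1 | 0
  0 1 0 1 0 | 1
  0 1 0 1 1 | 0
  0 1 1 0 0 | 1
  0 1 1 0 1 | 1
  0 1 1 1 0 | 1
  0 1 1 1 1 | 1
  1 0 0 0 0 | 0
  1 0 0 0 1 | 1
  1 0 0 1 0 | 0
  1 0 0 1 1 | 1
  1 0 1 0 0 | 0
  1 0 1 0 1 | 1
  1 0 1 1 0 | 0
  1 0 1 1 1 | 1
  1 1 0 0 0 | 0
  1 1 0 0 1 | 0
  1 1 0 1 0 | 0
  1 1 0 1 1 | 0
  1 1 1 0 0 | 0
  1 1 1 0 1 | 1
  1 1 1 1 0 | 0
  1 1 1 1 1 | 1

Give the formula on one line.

  ~b = 11111111000000001111111100000000
  (~b | c) = 11111111000011111111111100001111
  ~e = 10101010101010101010101010101010
  ((~b | c) | ~e) = 11111111101011111111111110101111
  ~a = 11111111111111110000000000000000
  (~a | e) = 11111111111111110101010101010101
  (((~b | c) | ~e) & (~a | e)) = 11111111101011110101010100000101

(((~b | c) | ~e) & (~a | e))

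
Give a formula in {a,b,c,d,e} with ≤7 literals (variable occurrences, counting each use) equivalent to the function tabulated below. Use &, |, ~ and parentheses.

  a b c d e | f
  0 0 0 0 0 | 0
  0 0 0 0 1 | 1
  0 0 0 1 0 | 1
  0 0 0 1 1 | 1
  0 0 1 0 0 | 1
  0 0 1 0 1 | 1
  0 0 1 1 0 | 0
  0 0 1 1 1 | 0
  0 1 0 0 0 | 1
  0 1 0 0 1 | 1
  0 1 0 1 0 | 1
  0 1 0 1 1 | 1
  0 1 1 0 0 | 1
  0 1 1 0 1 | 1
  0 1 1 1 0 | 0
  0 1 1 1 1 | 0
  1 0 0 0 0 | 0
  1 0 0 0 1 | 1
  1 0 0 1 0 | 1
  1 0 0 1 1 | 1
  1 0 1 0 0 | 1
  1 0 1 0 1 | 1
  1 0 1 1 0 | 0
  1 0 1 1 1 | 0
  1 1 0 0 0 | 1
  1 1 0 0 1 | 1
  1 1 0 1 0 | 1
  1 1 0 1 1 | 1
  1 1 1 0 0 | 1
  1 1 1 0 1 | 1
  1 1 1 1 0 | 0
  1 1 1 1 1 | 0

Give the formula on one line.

  ~c = 11110000111100001111000011110000
  (d | e) = 01110111011101110111011101110111
  (~c & (d | e)) = 01110000011100000111000001110000
  ~d = 11001100110011001100110011001100
  (~d & b) = 00000000110011000000000011001100
  (c & ~d) = 00001100000011000000110000001100
  ((~d & b) | (c & ~d)) = 00001100110011000000110011001100
  ((~c & (d | e)) | ((~d & b) | (c & ~d))) = 01111100111111000111110011111100

((~c & (d | e)) | ((~d & b) | (c & ~d)))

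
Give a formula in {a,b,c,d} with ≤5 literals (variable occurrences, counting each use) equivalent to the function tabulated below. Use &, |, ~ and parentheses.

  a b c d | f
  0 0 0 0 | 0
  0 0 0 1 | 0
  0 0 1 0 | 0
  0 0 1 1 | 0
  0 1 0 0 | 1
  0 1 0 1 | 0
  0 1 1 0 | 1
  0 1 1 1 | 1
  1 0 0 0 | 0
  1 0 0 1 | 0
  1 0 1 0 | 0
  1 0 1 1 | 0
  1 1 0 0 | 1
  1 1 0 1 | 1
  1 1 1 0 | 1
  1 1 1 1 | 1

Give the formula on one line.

  ~d = 1010101010101010
  (b & ~d) = 0000101000001010
  (c | a) = 0011001111111111
  ((c | a) & b) = 0000001100001111
  ((b & ~d) | ((c | a) & b)) = 0000101100001111

((b & ~d) | ((c | a) & b))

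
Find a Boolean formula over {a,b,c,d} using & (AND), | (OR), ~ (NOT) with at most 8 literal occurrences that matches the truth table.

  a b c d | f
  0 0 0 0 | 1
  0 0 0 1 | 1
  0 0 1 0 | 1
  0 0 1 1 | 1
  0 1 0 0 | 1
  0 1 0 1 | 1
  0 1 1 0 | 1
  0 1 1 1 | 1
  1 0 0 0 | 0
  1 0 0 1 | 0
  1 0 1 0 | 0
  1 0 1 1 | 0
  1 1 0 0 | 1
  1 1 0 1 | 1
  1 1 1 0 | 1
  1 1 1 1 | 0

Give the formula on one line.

(~a | (((~d & b) | (~c & b)) & a))

  ~a = 1111111100000000
  ~d = 1010101010101010
  (~d & b) = 0000101000001010
  ~c = 1100110011001100
  (~c & b) = 0000110000001100
  ((~d & b) | (~c & b)) = 0000111000001110
  (((~d & b) | (~c & b)) & a) = 0000000000001110
  (~a | (((~d & b) | (~c & b)) & a)) = 1111111100001110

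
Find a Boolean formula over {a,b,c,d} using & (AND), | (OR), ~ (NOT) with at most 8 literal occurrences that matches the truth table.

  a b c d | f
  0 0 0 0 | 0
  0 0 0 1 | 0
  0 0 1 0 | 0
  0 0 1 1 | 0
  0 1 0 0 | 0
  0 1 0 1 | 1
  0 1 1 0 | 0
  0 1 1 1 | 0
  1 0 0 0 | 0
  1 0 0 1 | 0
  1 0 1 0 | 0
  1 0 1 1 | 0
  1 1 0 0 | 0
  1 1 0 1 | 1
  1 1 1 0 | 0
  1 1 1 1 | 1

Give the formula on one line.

((b & d) & ((b & (~c | a)) | (a & d)))

  (b & d) = 0000010100000101
  ~c = 1100110011001100
  (~c | a) = 1100110011111111
  (b & (~c | a)) = 0000110000001111
  (a & d) = 0000000001010101
  ((b & (~c | a)) | (a & d)) = 0000110001011111
  ((b & d) & ((b & (~c | a)) | (a & d))) = 0000010000000101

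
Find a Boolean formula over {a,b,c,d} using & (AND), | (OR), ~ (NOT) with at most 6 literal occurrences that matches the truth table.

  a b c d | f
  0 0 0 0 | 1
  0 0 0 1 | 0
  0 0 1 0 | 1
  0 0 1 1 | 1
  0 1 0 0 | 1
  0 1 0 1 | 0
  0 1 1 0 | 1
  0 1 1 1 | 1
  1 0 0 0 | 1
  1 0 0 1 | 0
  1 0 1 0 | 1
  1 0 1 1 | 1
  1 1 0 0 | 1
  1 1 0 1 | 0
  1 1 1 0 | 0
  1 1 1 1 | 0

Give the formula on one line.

  ~c = 1100110011001100
  ~d = 1010101010101010
  (~c & ~d) = 1000100010001000
  ~b = 1111000011110000
  ~a = 1111111100000000
  (~b | ~a) = 1111111111110000
  (c & (~b | ~a)) = 0011001100110000
  ((~c & ~d) | (c & (~b | ~a))) = 1011101110111000

((~c & ~d) | (c & (~b | ~a)))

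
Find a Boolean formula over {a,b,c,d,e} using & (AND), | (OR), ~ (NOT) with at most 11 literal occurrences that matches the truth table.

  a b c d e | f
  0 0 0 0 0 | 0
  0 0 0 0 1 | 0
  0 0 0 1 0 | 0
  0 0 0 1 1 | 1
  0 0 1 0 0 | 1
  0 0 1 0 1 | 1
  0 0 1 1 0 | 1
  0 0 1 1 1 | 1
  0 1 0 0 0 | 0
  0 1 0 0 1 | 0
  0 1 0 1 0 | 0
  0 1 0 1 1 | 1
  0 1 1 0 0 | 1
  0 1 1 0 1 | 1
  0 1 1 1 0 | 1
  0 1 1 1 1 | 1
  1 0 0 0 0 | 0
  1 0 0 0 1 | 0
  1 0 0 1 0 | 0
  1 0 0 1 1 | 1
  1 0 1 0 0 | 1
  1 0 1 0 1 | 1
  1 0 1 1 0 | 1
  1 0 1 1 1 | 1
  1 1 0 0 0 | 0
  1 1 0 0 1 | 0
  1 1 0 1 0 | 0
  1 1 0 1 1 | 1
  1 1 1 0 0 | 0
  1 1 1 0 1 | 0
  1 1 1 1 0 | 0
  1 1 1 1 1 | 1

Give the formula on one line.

((e & d) | ((~a & c) | ((c | b) & (~b & a))))

  (e & d) = 00010001000100010001000100010001
  ~a = 11111111111111110000000000000000
  (~a & c) = 00001111000011110000000000000000
  (c | b) = 00001111111111110000111111111111
  ~b = 11111111000000001111111100000000
  (~b & a) = 00000000000000001111111100000000
  ((c | b) & (~b & a)) = 00000000000000000000111100000000
  ((~a & c) | ((c | b) & (~b & a))) = 00001111000011110000111100000000
  ((e & d) | ((~a & c) | ((c | b) & (~b & a)))) = 00011111000111110001111100010001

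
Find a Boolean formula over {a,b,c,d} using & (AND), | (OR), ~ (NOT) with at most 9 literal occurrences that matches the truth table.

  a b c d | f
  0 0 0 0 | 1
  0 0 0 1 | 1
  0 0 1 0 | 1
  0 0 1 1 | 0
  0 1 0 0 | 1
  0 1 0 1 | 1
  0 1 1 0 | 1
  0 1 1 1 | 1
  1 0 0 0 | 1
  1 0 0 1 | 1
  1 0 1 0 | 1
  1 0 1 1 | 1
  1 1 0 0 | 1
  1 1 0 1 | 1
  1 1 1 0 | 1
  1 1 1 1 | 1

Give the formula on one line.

  ~c = 1100110011001100
  (~c & d) = 0100010001000100
  (a | (~c & d)) = 0100010011111111
  ~d = 1010101010101010
  ~b = 1111000011110000
  (d & ~b) = 0101000001010000
  (c | (d & ~b)) = 0111001101110011
  ~a = 1111111100000000
  ((c | (d & ~b)) | ~a) = 1111111101110011
  (~d & ((c | (d & ~b)) | ~a)) = 1010101000100010
  ((~d & ((c | (d & ~b)) | ~a)) | b) = 1010111100101111
  ((a | (~c & d)) | ((~d & ((c | (d & ~b)) | ~a)) | b)) = 1110111111111111

((a | (~c & d)) | ((~d & ((c | (d & ~b)) | ~a)) | b))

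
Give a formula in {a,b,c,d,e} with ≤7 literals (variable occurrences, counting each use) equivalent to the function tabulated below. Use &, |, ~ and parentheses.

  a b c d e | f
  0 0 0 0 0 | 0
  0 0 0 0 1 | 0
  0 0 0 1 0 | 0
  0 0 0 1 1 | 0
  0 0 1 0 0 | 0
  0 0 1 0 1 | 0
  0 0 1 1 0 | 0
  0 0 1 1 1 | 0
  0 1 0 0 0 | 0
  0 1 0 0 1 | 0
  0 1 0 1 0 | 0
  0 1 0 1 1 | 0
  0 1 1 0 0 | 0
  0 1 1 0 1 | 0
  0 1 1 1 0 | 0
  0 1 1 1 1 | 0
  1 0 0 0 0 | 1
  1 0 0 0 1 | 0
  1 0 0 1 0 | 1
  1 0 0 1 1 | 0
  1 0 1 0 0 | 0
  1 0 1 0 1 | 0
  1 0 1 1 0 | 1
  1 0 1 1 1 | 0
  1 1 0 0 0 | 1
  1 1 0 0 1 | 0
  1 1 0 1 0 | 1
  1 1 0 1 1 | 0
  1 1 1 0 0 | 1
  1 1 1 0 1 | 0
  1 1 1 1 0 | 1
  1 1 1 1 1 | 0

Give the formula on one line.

  ~e = 10101010101010101010101010101010
  (a & ~e) = 00000000000000001010101010101010
  ~c = 11110000111100001111000011110000
  (~c | d) = 11110011111100111111001111110011
  ~d = 11001100110011001100110011001100
  (~d & b) = 00000000110011000000000011001100
  ((~c | d) | (~d & b)) = 11110011111111111111001111111111
  ((a & ~e) & ((~c | d) | (~d & b))) = 00000000000000001010001010101010

((a & ~e) & ((~c | d) | (~d & b)))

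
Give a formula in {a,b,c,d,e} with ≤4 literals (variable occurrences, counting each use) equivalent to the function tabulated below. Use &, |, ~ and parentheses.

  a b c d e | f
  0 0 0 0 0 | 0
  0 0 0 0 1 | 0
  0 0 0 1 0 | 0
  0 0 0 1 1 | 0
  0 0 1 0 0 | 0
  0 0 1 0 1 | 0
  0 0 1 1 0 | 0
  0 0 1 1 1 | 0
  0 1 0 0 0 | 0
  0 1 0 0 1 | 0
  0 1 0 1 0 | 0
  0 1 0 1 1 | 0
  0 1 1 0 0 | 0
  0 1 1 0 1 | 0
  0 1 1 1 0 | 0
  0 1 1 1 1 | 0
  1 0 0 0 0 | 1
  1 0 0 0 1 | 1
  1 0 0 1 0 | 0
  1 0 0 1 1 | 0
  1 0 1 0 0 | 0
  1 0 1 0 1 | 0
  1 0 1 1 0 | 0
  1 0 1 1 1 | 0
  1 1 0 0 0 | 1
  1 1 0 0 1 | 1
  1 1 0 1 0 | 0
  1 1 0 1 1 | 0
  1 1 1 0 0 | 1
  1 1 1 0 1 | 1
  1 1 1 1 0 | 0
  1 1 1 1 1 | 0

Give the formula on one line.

  ~c = 11110000111100001111000011110000
  (~c | b) = 11110000111111111111000011111111
  ~d = 11001100110011001100110011001100
  (a & ~d) = 00000000000000001100110011001100
  ((~c | b) & (a & ~d)) = 00000000000000001100000011001100

((~c | b) & (a & ~d))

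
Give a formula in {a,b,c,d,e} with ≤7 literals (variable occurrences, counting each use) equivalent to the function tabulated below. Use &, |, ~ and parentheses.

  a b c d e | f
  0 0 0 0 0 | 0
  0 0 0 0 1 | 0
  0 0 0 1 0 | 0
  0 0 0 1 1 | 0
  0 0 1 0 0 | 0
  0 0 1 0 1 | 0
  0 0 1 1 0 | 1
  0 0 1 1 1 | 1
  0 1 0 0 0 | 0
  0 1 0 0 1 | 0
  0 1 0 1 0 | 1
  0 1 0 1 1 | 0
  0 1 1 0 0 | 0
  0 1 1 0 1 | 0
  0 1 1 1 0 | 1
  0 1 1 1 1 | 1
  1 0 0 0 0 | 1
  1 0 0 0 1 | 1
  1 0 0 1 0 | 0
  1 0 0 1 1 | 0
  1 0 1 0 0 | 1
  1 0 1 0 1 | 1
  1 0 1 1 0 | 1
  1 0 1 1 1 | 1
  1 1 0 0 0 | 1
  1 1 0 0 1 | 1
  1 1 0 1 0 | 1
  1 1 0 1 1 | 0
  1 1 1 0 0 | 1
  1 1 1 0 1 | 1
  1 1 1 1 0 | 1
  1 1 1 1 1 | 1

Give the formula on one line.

  ~e = 10101010101010101010101010101010
  (~e & d) = 00100010001000100010001000100010
  (b & (~e & d)) = 00000000001000100000000000100010
  (c & d) = 00000011000000110000001100000011
  ((b & (~e & d)) | (c & d)) = 00000011001000110000001100100011
  ~d = 11001100110011001100110011001100
  (a & ~d) = 00000000000000001100110011001100
  (((b & (~e & d)) | (c & d)) | (a & ~d)) = 00000011001000111100111111101111

(((b & (~e & d)) | (c & d)) | (a & ~d))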